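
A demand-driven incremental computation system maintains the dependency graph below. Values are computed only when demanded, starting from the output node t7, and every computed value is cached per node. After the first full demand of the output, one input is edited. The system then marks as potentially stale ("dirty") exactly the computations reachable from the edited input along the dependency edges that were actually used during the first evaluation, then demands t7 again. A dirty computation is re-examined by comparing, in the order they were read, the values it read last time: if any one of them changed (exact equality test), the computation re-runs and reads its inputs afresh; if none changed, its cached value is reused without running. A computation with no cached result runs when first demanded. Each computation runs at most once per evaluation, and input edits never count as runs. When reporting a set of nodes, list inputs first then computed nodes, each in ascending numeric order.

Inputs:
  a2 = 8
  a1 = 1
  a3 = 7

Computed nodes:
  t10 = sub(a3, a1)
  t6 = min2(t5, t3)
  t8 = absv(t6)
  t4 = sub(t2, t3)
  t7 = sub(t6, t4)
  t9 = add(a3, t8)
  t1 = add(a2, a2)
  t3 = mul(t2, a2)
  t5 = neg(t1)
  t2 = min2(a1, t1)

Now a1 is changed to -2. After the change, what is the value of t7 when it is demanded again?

New value of t7: -30.

First evaluation (everything demanded from the output):
  t1 = add(8, 8) = 16
  t2 = min2(1, 16) = 1
  t3 = mul(1, 8) = 8
  t4 = sub(1, 8) = -7
  t5 = neg(16) = -16
  t6 = min2(-16, 8) = -16
  t7 = sub(-16, -7) = -9

Propagation after the edit:
  t2: runs — a1 1->-2; result -2.
  t3: runs — t2 1->-2; result -16.
  t4: runs — t2 1->-2; t3 8->-16; result 14.
  t6: runs — t3 8->-16; result -16 (same value as before).
  t7: runs — t4 -7->14; result -30.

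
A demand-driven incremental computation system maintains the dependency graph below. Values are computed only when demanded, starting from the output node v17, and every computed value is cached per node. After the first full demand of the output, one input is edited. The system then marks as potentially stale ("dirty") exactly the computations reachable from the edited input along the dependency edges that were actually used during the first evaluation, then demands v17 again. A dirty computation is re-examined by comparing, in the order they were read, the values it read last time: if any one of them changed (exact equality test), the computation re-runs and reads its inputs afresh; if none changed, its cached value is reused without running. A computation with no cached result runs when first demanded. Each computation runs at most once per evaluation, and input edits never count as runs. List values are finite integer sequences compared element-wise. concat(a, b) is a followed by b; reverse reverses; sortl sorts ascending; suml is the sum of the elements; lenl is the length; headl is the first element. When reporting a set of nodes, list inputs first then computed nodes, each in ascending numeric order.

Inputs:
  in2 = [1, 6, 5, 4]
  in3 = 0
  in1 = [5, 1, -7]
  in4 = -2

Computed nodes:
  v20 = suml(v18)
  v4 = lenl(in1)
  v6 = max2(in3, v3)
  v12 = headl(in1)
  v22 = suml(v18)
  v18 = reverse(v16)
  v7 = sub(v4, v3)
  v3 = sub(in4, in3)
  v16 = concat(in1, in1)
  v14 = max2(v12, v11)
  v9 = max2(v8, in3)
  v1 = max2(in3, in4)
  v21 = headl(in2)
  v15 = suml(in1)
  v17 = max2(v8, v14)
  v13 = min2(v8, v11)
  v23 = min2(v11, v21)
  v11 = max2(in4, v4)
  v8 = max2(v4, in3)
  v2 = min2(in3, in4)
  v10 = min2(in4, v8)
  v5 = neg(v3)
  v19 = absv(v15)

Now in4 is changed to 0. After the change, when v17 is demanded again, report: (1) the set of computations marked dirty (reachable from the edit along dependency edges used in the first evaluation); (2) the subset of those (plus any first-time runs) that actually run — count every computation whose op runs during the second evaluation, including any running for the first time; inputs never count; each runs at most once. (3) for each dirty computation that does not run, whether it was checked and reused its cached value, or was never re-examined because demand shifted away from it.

First evaluation (everything demanded from the output):
  v4 = lenl([5, 1, -7]) = 3
  v8 = max2(3, 0) = 3
  v11 = max2(-2, 3) = 3
  v12 = headl([5, 1, -7]) = 5
  v14 = max2(5, 3) = 5
  v17 = max2(3, 5) = 5

Propagation after the edit:
  v11: runs — in4 -2->0; result 3 (same value as before).
  v14: checked — values it read are unchanged (v12 unchanged, v11 unchanged); reused cached 5 without running.
  v17: checked — values it read are unchanged (v8 unchanged, v14 unchanged); reused cached 5 without running.

Key observation: the change is absorbed at v11 — it re-runs but produces the same value, and the output's value is unchanged.

Marked dirty: v11, v14, v17.
Computations that run: v11 — 1 in total.
Checked but reused from cache: v14, v17.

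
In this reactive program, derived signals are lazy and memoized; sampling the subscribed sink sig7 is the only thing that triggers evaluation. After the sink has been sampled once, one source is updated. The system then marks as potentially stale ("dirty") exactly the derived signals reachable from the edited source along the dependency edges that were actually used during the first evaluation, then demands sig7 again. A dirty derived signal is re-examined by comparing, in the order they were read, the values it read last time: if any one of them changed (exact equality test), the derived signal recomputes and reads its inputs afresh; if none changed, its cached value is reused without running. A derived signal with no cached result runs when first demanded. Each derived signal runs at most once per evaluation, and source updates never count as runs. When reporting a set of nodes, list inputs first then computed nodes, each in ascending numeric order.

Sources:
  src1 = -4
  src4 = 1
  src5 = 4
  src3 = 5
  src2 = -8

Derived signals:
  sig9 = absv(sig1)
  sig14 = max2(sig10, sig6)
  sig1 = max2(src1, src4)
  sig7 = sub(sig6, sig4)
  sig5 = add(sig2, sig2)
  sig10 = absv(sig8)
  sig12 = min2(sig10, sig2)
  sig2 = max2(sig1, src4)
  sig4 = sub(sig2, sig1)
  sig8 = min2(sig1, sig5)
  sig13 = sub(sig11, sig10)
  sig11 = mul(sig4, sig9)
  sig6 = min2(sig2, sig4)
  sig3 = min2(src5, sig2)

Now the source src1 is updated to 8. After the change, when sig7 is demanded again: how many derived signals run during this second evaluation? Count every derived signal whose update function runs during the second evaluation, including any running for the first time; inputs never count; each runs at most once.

First demand of the output computes:
  sig1 = max2(-4, 1) = 1
  sig2 = max2(1, 1) = 1
  sig4 = sub(1, 1) = 0
  sig6 = min2(1, 0) = 0
  sig7 = sub(0, 0) = 0

After the edit, cleaning proceeds:
  sig1: a read changed (src1 -4->8) — executes, giving 8.
  sig2: a read changed (sig1 1->8) — executes, giving 8.
  sig4: a read changed (sig2 1->8; sig1 1->8) — executes, giving 0 — identical to its old value.
  sig6: a read changed (sig2 1->8) — executes, giving 0 — identical to its old value.
  sig7: dirty, but its reads are unchanged (sig6 unchanged, sig4 unchanged); cached 0 stands.

Note where the cutoff bites: sig7 is checked, finds nothing changed, and keeps its cache.

4 derived signals run: sig1, sig2, sig4, sig6.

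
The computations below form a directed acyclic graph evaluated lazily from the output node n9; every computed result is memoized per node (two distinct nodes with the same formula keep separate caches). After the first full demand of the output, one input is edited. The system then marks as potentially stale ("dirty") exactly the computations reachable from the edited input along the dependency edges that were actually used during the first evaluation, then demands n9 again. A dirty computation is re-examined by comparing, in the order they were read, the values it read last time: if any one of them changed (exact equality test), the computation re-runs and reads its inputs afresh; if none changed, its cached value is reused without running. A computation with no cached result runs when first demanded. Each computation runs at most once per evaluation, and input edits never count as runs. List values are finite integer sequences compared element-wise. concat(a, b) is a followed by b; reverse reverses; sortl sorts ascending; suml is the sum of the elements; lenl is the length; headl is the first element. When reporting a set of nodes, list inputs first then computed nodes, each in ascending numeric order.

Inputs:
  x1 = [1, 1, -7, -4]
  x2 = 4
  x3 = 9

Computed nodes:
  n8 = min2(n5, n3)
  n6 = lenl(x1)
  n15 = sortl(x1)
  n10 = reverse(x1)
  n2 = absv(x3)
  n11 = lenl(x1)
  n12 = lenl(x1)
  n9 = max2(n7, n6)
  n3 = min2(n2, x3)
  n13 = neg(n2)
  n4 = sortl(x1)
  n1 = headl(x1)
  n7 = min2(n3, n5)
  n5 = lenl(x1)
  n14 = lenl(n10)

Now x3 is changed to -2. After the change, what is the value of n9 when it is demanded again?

Demanding n9 again yields 4.

First demand of the output computes:
  n2 = absv(9) = 9
  n3 = min2(9, 9) = 9
  n5 = lenl([1, 1, -7, -4]) = 4
  n6 = lenl([1, 1, -7, -4]) = 4
  n7 = min2(9, 4) = 4
  n9 = max2(4, 4) = 4

After the edit, cleaning proceeds:
  n2: a read changed (x3 9->-2) — executes, giving 2.
  n3: a read changed (n2 9->2; x3 9->-2) — executes, giving -2.
  n7: a read changed (n3 9->-2) — executes, giving -2.
  n9: a read changed (n7 4->-2) — executes, giving 4 — identical to its old value.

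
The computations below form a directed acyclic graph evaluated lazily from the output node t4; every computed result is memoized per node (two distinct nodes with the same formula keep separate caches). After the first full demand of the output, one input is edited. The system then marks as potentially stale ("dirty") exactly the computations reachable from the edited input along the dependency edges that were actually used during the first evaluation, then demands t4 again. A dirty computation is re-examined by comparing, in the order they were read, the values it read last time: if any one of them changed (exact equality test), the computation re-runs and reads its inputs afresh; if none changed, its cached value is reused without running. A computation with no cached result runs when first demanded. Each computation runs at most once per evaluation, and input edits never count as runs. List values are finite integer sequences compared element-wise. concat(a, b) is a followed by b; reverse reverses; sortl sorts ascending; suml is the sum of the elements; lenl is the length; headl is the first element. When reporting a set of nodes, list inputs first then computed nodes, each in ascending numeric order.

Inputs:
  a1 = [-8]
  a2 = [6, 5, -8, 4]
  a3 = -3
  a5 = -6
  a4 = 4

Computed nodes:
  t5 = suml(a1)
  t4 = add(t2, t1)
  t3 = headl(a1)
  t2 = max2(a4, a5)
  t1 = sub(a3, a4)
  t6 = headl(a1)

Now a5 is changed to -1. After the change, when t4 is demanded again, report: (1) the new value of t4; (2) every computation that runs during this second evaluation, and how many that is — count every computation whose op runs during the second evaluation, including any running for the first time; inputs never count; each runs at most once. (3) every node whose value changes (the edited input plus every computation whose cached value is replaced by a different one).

Demanding t4 again yields -3.
1 computations run: t2.
The nodes whose values change: a5.
Note the absorption at t2: it re-runs yet its value is the same, leaving the output's value untouched.

First demand of the output computes:
  t1 = sub(-3, 4) = -7
  t2 = max2(4, -6) = 4
  t4 = add(4, -7) = -3

After the edit, cleaning proceeds:
  t2: a read changed (a5 -6->-1) — executes, giving 4 — identical to its old value.
  t4: dirty, but its reads are unchanged (t2 unchanged, t1 unchanged); cached -3 stands.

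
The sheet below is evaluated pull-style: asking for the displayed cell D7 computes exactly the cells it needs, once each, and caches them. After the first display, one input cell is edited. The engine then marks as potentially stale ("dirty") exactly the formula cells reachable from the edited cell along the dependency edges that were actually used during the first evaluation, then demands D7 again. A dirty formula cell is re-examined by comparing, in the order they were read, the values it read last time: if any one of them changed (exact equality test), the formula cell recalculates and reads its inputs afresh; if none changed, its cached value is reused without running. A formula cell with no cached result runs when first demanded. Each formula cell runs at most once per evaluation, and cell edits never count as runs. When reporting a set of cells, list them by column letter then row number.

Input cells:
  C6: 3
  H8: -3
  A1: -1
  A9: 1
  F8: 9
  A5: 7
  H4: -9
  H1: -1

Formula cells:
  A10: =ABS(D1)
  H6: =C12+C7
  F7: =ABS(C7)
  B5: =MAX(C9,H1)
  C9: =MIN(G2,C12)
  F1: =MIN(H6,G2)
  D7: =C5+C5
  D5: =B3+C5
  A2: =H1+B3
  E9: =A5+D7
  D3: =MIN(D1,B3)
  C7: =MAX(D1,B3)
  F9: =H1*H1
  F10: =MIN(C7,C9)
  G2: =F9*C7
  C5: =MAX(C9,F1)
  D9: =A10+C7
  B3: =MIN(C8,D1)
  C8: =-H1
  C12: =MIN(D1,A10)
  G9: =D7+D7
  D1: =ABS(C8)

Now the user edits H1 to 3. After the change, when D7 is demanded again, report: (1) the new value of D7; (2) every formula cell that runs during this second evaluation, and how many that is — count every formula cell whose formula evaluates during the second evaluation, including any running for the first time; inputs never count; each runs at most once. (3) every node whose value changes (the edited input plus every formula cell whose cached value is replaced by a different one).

First demand of the output computes:
  C8 = -(-1) = 1
  D1 = ABS(1) = 1
  A10 = ABS(1) = 1
  B3 = MIN(1, 1) = 1
  C7 = MAX(1, 1) = 1
  C12 = MIN(1, 1) = 1
  F9 = -1 * -1 = 1
  G2 = 1 * 1 = 1
  C9 = MIN(1, 1) = 1
  H6 = 1 + 1 = 2
  F1 = MIN(2, 1) = 1
  C5 = MAX(1, 1) = 1
  D7 = 1 + 1 = 2

After the edit, cleaning proceeds:
  C8: a read changed (H1 -1->3) — executes, giving -3.
  D1: a read changed (C8 1->-3) — executes, giving 3.
  A10: a read changed (D1 1->3) — executes, giving 3.
  B3: a read changed (C8 1->-3; D1 1->3) — executes, giving -3.
  C7: a read changed (D1 1->3; B3 1->-3) — executes, giving 3.
  C12: a read changed (D1 1->3; A10 1->3) — executes, giving 3.
  F9: a read changed (H1 -1->3; H1 -1->3) — executes, giving 9.
  G2: a read changed (F9 1->9; C7 1->3) — executes, giving 27.
  C9: a read changed (G2 1->27; C12 1->3) — executes, giving 3.
  H6: a read changed (C12 1->3; C7 1->3) — executes, giving 6.
  F1: a read changed (H6 2->6; G2 1->27) — executes, giving 6.
  C5: a read changed (C9 1->3; F1 1->6) — executes, giving 6.
  D7: a read changed (C5 1->6; C5 1->6) — executes, giving 12.

Demanding D7 again yields 12.
13 formula cells run: A10, B3, C5, C7, C8, C9, C12, D1, D7, F1, F9, G2, H6.
The nodes whose values change: A10, B3, C5, C7, C8, C9, C12, D1, D7, F1, F9, G2, H1, H6.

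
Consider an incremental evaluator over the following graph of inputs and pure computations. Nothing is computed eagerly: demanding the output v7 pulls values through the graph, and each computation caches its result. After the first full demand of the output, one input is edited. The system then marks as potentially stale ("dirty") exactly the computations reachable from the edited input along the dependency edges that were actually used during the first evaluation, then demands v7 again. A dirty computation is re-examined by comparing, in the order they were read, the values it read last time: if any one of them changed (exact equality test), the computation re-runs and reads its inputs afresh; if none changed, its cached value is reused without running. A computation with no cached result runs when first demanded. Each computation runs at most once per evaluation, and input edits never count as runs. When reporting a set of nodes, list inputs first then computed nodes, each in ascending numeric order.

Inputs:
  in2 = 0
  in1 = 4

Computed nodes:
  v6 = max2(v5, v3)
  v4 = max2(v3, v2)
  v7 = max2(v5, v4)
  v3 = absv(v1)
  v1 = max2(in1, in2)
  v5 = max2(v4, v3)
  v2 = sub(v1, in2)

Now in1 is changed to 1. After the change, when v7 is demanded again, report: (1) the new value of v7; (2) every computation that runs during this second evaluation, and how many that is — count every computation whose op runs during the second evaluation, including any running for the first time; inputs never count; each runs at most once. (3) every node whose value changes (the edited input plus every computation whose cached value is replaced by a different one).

v7 now evaluates to 1.
Run set: v1, v2, v3, v4, v5, v7 (6 run).
Changed values: in1, v1, v2, v3, v4, v5, v7.

Initial pass — values computed on the first demand:
  v1 = max2(4, 0) = 4
  v2 = sub(4, 0) = 4
  v3 = absv(4) = 4
  v4 = max2(4, 4) = 4
  v5 = max2(4, 4) = 4
  v7 = max2(4, 4) = 4

Second demand — change propagation:
  v1: re-runs because in1 4->1; new result 1.
  v2: re-runs because v1 4->1; new result 1.
  v3: re-runs because v1 4->1; new result 1.
  v4: re-runs because v3 4->1; v2 4->1; new result 1.
  v5: re-runs because v4 4->1; v3 4->1; new result 1.
  v7: re-runs because v5 4->1; v4 4->1; new result 1.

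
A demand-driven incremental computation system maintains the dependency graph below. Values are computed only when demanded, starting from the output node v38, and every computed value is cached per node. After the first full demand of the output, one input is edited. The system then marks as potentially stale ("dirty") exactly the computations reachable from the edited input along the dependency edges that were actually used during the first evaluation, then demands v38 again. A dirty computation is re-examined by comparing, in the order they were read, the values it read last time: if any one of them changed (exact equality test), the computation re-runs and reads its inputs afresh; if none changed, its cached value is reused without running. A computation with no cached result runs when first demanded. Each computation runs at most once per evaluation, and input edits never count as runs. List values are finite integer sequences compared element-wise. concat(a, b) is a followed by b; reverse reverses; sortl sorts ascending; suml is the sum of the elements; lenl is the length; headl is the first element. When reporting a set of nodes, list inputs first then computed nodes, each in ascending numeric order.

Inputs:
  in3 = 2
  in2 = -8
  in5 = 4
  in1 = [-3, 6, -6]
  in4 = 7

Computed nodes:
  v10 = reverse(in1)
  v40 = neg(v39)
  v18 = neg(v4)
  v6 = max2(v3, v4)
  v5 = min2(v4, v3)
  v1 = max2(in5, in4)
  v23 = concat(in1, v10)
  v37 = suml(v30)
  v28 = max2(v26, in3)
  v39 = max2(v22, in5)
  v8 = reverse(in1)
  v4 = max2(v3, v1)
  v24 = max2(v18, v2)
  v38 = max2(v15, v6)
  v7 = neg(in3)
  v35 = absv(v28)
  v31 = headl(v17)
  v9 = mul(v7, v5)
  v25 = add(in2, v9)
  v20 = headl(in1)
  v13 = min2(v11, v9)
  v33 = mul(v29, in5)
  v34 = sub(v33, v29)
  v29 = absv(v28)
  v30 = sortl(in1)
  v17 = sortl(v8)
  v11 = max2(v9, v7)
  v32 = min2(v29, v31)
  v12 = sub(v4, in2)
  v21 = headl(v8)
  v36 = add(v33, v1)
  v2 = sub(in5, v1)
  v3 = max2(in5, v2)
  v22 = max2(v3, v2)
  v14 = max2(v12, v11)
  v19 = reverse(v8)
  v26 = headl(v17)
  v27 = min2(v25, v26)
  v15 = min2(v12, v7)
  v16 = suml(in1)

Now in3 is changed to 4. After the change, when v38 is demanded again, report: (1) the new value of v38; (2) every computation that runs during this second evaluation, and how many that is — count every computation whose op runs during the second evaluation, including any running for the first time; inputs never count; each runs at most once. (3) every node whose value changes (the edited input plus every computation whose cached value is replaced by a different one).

First evaluation (everything demanded from the output):
  v1 = max2(4, 7) = 7
  v2 = sub(4, 7) = -3
  v3 = max2(4, -3) = 4
  v4 = max2(4, 7) = 7
  v6 = max2(4, 7) = 7
  v7 = neg(2) = -2
  v12 = sub(7, -8) = 15
  v15 = min2(15, -2) = -2
  v38 = max2(-2, 7) = 7

Propagation after the edit:
  v7: runs — in3 2->4; result -4.
  v15: runs — v7 -2->-4; result -4.
  v38: runs — v15 -2->-4; result 7 (same value as before).

New value of v38: 7.
Computations that run: v7, v15, v38 — 3 in total.
Values that change: in3, v7, v15.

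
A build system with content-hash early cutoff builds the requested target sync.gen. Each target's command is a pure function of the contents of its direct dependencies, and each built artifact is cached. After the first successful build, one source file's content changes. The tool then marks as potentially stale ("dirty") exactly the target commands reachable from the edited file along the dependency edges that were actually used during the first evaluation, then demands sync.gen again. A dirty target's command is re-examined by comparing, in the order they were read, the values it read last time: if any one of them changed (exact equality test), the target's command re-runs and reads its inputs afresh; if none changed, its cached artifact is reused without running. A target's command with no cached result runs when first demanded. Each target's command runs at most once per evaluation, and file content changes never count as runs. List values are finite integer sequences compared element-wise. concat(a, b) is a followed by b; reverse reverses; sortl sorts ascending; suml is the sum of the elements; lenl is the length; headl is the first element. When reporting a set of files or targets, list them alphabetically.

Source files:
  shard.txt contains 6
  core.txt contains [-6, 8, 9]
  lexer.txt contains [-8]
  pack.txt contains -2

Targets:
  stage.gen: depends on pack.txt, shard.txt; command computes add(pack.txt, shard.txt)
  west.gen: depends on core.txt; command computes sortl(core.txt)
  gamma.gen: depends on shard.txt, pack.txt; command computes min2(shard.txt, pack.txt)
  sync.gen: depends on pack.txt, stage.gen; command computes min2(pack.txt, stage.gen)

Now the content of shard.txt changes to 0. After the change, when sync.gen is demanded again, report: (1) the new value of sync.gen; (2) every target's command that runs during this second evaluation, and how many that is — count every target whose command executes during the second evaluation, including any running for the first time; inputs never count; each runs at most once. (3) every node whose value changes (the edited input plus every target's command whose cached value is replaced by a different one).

First evaluation (everything demanded from the output):
  stage.gen = add(-2, 6) = 4
  sync.gen = min2(-2, 4) = -2

Propagation after the edit:
  stage.gen: runs — shard.txt 6->0; result -2.
  sync.gen: runs — stage.gen 4->-2; result -2 (same value as before).

New value of sync.gen: -2.
Target commands that run: stage.gen, sync.gen — 2 in total.
Values that change: shard.txt, stage.gen.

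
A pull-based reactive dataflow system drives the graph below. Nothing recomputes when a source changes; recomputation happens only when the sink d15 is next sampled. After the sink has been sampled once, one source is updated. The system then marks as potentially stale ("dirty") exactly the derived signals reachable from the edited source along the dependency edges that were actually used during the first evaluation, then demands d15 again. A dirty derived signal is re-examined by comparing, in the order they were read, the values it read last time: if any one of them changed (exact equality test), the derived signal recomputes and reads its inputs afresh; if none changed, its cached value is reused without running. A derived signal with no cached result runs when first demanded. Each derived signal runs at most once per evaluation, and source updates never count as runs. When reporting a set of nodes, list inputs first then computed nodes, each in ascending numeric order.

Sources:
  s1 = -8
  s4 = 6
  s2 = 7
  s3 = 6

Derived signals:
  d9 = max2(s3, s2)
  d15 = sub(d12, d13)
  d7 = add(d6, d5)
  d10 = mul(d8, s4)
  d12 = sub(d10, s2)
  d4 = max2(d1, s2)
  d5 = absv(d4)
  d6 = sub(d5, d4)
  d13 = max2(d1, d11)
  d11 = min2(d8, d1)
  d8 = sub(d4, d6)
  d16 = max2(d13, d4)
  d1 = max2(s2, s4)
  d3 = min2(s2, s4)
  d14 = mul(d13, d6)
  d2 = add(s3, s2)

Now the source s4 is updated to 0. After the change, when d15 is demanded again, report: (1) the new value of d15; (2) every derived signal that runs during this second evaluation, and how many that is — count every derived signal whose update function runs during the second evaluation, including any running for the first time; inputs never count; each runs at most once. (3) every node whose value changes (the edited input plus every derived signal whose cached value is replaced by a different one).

First evaluation (everything demanded from the output):
  d1 = max2(7, 6) = 7
  d4 = max2(7, 7) = 7
  d5 = absv(7) = 7
  d6 = sub(7, 7) = 0
  d8 = sub(7, 0) = 7
  d10 = mul(7, 6) = 42
  d11 = min2(7, 7) = 7
  d12 = sub(42, 7) = 35
  d13 = max2(7, 7) = 7
  d15 = sub(35, 7) = 28

Propagation after the edit:
  d1: runs — s4 6->0; result 7 (same value as before).
  d4: checked — values it read are unchanged (d1 unchanged, s2 unchanged); reused cached 7 without running.
  d5: checked — values it read are unchanged (d4 unchanged); reused cached 7 without running.
  d6: checked — values it read are unchanged (d5 unchanged, d4 unchanged); reused cached 0 without running.
  d8: checked — values it read are unchanged (d4 unchanged, d6 unchanged); reused cached 7 without running.
  d10: runs — s4 6->0; result 0.
  d11: checked — values it read are unchanged (d8 unchanged, d1 unchanged); reused cached 7 without running.
  d12: runs — d10 42->0; result -7.
  d13: checked — values it read are unchanged (d1 unchanged, d11 unchanged); reused cached 7 without running.
  d15: runs — d12 35->-7; result -14.

Key observation: the cutoff stops propagation at d4 — its inputs' values are unchanged, so it reuses its cache.

New value of d15: -14.
Derived signals that run: d1, d10, d12, d15 — 4 in total.
Values that change: s4, d10, d12, d15.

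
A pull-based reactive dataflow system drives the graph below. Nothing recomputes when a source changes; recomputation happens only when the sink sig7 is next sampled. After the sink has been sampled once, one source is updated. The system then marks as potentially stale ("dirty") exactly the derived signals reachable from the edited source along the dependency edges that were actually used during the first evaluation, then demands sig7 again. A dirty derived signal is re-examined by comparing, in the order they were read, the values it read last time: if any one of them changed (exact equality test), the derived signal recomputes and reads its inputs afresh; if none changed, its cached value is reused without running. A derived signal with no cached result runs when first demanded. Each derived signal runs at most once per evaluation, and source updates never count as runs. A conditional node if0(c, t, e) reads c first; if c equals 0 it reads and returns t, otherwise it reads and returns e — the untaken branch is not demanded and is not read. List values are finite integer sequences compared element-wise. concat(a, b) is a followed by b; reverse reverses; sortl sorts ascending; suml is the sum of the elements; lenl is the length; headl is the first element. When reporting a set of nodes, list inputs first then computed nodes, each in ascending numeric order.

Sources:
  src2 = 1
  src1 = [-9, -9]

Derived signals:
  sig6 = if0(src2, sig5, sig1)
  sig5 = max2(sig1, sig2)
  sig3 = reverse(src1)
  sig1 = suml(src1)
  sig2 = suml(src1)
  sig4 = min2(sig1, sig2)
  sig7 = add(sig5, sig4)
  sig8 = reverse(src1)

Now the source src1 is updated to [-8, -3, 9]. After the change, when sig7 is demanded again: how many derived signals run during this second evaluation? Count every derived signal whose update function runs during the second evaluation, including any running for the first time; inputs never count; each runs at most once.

Derived signals that run: sig1, sig2, sig4, sig5, sig7 — 5 in total.

First evaluation (everything demanded from the output):
  sig1 = suml([-9, -9]) = -18
  sig2 = suml([-9, -9]) = -18
  sig4 = min2(-18, -18) = -18
  sig5 = max2(-18, -18) = -18
  sig7 = add(-18, -18) = -36

Propagation after the edit:
  sig1: runs — src1 [-9, -9]->[-8, -3, 9]; result -2.
  sig2: runs — src1 [-9, -9]->[-8, -3, 9]; result -2.
  sig4: runs — sig1 -18->-2; sig2 -18->-2; result -2.
  sig5: runs — sig1 -18->-2; sig2 -18->-2; result -2.
  sig7: runs — sig5 -18->-2; sig4 -18->-2; result -4.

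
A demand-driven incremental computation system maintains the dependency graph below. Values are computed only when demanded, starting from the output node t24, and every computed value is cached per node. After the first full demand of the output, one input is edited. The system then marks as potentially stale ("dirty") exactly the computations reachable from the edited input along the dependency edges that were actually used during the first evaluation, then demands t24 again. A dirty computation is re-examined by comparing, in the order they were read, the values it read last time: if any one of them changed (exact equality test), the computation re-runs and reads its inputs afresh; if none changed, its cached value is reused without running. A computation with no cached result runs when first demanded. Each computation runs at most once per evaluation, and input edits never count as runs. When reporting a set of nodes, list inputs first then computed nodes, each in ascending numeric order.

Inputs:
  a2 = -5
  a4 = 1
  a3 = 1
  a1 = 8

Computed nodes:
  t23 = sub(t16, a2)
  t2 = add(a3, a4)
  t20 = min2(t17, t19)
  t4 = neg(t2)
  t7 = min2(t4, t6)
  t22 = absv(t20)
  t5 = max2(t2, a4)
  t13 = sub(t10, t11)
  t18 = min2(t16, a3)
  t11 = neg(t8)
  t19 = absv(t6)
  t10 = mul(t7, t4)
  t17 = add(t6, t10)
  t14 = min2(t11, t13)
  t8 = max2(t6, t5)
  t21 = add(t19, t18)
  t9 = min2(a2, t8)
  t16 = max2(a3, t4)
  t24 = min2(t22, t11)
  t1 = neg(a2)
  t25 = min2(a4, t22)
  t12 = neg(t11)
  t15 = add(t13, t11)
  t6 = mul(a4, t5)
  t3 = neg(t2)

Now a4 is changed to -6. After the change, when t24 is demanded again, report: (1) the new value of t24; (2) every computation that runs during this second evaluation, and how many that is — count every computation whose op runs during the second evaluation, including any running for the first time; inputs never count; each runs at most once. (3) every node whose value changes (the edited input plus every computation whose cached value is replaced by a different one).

New value of t24: -30.
Computations that run: t2, t4, t5, t6, t7, t8, t10, t11, t17, t19, t20, t22, t24 — 13 in total.
Values that change: a4, t2, t4, t5, t6, t7, t8, t10, t11, t17, t19, t20, t22, t24.

First evaluation (everything demanded from the output):
  t2 = add(1, 1) = 2
  t4 = neg(2) = -2
  t5 = max2(2, 1) = 2
  t6 = mul(1, 2) = 2
  t7 = min2(-2, 2) = -2
  t8 = max2(2, 2) = 2
  t10 = mul(-2, -2) = 4
  t11 = neg(2) = -2
  t17 = add(2, 4) = 6
  t19 = absv(2) = 2
  t20 = min2(6, 2) = 2
  t22 = absv(2) = 2
  t24 = min2(2, -2) = -2

Propagation after the edit:
  t2: runs — a4 1->-6; result -5.
  t4: runs — t2 2->-5; result 5.
  t5: runs — t2 2->-5; a4 1->-6; result -5.
  t6: runs — a4 1->-6; t5 2->-5; result 30.
  t7: runs — t4 -2->5; t6 2->30; result 5.
  t8: runs — t6 2->30; t5 2->-5; result 30.
  t10: runs — t7 -2->5; t4 -2->5; result 25.
  t11: runs — t8 2->30; result -30.
  t17: runs — t6 2->30; t10 4->25; result 55.
  t19: runs — t6 2->30; result 30.
  t20: runs — t17 6->55; t19 2->30; result 30.
  t22: runs — t20 2->30; result 30.
  t24: runs — t22 2->30; t11 -2->-30; result -30.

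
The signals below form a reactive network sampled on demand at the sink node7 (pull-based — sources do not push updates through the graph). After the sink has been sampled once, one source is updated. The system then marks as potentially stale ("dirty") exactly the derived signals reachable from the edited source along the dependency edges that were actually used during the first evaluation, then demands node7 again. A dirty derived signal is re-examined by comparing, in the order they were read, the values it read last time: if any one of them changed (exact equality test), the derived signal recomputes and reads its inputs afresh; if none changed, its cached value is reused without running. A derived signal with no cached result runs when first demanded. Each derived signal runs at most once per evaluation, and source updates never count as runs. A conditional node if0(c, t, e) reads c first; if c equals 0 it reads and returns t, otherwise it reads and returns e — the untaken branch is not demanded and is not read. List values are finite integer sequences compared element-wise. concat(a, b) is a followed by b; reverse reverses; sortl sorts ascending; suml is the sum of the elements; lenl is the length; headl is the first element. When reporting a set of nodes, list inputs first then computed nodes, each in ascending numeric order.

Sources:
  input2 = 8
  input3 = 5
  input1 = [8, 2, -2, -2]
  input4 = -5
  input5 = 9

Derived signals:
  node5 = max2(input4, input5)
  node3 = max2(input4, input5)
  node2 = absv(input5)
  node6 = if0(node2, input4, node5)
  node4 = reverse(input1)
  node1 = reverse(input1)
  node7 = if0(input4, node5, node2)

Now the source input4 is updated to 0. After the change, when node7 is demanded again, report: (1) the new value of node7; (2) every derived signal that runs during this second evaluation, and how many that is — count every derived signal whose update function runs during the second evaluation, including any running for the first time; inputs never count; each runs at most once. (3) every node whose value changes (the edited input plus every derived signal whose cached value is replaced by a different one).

node7 now evaluates to 9.
Run set: node5, node7 (2 run).
Changed values: input4.
The important point: the flipped condition pulls in fresh nodes; node5 runs for the first time.

Initial pass — values computed on the first demand:
  node2 = absv(9) = 9
  node7 = if0(input4=-5 -> else branch node2) = 9

Second demand — change propagation:
  node5: newly demanded (no cache) — executes and yields 9.
  node7: re-runs because input4 -5->0; new result 9 (unchanged).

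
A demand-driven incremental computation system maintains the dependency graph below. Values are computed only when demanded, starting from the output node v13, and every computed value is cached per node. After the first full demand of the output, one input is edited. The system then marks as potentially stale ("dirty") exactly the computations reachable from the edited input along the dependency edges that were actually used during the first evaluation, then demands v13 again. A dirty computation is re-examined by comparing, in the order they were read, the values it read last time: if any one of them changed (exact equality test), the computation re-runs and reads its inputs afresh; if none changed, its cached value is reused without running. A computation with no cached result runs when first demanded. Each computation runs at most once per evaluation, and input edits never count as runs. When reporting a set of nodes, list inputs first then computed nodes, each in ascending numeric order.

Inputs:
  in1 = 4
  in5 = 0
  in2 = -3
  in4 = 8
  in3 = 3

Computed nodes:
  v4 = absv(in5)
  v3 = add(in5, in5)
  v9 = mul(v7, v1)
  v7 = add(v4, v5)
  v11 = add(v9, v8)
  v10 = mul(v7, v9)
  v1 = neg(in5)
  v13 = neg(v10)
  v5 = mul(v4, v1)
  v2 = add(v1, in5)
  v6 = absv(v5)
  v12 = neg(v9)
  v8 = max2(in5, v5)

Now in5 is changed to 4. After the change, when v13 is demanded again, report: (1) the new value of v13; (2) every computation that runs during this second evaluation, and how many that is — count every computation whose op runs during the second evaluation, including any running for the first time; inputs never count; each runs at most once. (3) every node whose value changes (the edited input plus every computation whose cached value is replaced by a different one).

New value of v13: 576.
Computations that run: v1, v4, v5, v7, v9, v10, v13 — 7 in total.
Values that change: in5, v1, v4, v5, v7, v9, v10, v13.

First evaluation (everything demanded from the output):
  v1 = neg(0) = 0
  v4 = absv(0) = 0
  v5 = mul(0, 0) = 0
  v7 = add(0, 0) = 0
  v9 = mul(0, 0) = 0
  v10 = mul(0, 0) = 0
  v13 = neg(0) = 0

Propagation after the edit:
  v1: runs — in5 0->4; result -4.
  v4: runs — in5 0->4; result 4.
  v5: runs — v4 0->4; v1 0->-4; result -16.
  v7: runs — v4 0->4; v5 0->-16; result -12.
  v9: runs — v7 0->-12; v1 0->-4; result 48.
  v10: runs — v7 0->-12; v9 0->48; result -576.
  v13: runs — v10 0->-576; result 576.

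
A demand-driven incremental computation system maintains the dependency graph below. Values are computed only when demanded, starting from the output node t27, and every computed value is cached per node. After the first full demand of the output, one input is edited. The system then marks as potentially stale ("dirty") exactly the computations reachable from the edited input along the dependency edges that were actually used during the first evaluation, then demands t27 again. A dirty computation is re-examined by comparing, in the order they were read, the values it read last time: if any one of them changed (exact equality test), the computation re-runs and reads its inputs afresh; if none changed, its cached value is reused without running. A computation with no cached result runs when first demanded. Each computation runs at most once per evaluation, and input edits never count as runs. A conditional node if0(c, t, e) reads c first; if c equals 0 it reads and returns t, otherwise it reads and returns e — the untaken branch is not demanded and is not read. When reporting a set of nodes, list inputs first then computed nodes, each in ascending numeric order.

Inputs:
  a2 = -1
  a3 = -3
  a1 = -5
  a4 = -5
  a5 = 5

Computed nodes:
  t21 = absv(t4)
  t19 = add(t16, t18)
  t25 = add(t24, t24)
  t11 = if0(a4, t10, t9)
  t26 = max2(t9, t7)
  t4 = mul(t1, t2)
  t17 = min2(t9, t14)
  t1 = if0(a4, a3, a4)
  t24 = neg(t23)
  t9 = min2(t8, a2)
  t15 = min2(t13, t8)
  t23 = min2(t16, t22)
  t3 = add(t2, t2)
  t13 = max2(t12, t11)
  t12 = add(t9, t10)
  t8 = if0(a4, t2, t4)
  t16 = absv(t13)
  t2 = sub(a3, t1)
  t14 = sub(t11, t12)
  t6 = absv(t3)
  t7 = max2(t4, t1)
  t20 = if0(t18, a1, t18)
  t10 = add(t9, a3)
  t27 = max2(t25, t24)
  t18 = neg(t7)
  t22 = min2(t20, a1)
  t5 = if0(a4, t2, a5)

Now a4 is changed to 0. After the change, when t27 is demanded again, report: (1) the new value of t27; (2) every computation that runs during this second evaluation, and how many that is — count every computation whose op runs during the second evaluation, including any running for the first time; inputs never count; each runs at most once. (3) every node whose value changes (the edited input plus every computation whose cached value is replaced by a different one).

First evaluation (everything demanded from the output):
  t1 = if0(a4=-5 -> else branch a4) = -5
  t2 = sub(-3, -5) = 2
  t4 = mul(-5, 2) = -10
  t7 = max2(-10, -5) = -5
  t8 = if0(a4=-5 -> else branch t4) = -10
  t9 = min2(-10, -1) = -10
  t10 = add(-10, -3) = -13
  t11 = if0(a4=-5 -> else branch t9) = -10
  t12 = add(-10, -13) = -23
  t13 = max2(-23, -10) = -10
  t16 = absv(-10) = 10
  t18 = neg(-5) = 5
  t20 = if0(t18=5 -> else branch t18) = 5
  t22 = min2(5, -5) = -5
  t23 = min2(10, -5) = -5
  t24 = neg(-5) = 5
  t25 = add(5, 5) = 10
  t27 = max2(10, 5) = 10

Propagation after the edit:
  t1: runs — a4 -5->0; a4 -5->0; result -3.
  t2: runs — t1 -5->-3; result 0.
  t4: runs — t1 -5->-3; t2 2->0; result 0.
  t7: runs — t4 -10->0; t1 -5->-3; result 0.
  t8: runs — a4 -5->0; t4 -10->0; result 0.
  t9: runs — t8 -10->0; result -1.
  t10: runs — t9 -10->-1; result -4.
  t11: runs — a4 -5->0; t9 -10->-1; result -4.
  t12: runs — t9 -10->-1; t10 -13->-4; result -5.
  t13: runs — t12 -23->-5; t11 -10->-4; result -4.
  t16: runs — t13 -10->-4; result 4.
  t18: runs — t7 -5->0; result 0.
  t20: runs — t18 5->0; t18 5->0; result -5.
  t22: runs — t20 5->-5; result -5 (same value as before).
  t23: runs — t16 10->4; result -5 (same value as before).
  t24: checked — values it read are unchanged (t23 unchanged); reused cached 5 without running.
  t25: checked — values it read are unchanged (t24 unchanged, t24 unchanged); reused cached 10 without running.
  t27: checked — values it read are unchanged (t25 unchanged, t24 unchanged); reused cached 10 without running.

Key observation: the cutoff stops propagation at t24 — its inputs' values are unchanged, so it reuses its cache.

New value of t27: 10.
Computations that run: t1, t2, t4, t7, t8, t9, t10, t11, t12, t13, t16, t18, t20, t22, t23 — 15 in total.
Values that change: a4, t1, t2, t4, t7, t8, t9, t10, t11, t12, t13, t16, t18, t20.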